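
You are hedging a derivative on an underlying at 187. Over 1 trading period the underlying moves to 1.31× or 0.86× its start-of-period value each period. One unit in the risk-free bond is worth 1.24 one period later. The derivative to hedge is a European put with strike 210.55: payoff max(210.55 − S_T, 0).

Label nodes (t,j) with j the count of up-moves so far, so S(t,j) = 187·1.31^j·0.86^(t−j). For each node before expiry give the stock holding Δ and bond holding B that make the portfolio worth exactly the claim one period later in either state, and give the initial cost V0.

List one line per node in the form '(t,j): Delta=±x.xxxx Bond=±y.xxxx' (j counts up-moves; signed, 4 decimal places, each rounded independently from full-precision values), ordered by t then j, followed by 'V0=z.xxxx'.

Under the risk-neutral measure, an up-move has probability p* = (R−d)/(u−d) = 0.8444 and values discount at R = 1.24.
Terminal payoffs: V(1,0)=49.7300, V(1,1)=0.0000
Node (0,0) S=187.0000: V=(p*·0.0000+(1−p*)·49.7300)/1.24=6.2385; Δ=(0.0000−49.7300)/(244.9700−160.8200)=-0.5910; B=V−Δ·S=116.7496
Each (Δ,B) replicates both successor values, so the strategy is self-financing and V0 is arbitrage-free.

(0,0): Delta=-0.5910 Bond=116.7496
V0=6.2385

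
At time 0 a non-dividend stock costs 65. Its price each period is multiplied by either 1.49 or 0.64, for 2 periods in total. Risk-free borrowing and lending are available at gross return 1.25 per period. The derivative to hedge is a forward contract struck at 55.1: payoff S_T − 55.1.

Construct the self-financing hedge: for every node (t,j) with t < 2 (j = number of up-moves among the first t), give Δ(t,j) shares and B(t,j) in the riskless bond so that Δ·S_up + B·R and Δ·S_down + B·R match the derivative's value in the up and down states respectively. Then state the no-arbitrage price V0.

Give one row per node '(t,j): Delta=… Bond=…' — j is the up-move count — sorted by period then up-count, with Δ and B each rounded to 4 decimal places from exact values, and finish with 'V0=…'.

(0,0): Delta=1.0000 Bond=-35.2640
(1,0): Delta=1.0000 Bond=-44.0800
(1,1): Delta=1.0000 Bond=-44.0800
V0=29.7360

Under the risk-neutral measure, an up-move has probability p* = (R−d)/(u−d) = 0.7176 and values discount at R = 1.25.
At expiry t=2: V(2,0)=-28.4760, V(2,1)=6.8840, V(2,2)=89.2065
(1,0): S=41.6000. Δ = (V_up−V_dn)/(S_up−S_dn) = (6.8840−-28.4760)/(61.9840−26.6240) = 1.0000. V = [p*·6.8840 + (1−p*)·-28.4760]/1.25 = -2.4800. B = V − Δ·S = -44.0800.
(1,1): S=96.8500. Δ = (V_up−V_dn)/(S_up−S_dn) = (89.2065−6.8840)/(144.3065−61.9840) = 1.0000. V = [p*·89.2065 + (1−p*)·6.8840]/1.25 = 52.7700. B = V − Δ·S = -44.0800.
(0,0): S=65.0000. Δ = (V_up−V_dn)/(S_up−S_dn) = (52.7700−-2.4800)/(96.8500−41.6000) = 1.0000. V = [p*·52.7700 + (1−p*)·-2.4800]/1.25 = 29.7360. B = V − Δ·S = -35.2640.
The time-0 hedge costs 29.7360, which is the no-arbitrage price.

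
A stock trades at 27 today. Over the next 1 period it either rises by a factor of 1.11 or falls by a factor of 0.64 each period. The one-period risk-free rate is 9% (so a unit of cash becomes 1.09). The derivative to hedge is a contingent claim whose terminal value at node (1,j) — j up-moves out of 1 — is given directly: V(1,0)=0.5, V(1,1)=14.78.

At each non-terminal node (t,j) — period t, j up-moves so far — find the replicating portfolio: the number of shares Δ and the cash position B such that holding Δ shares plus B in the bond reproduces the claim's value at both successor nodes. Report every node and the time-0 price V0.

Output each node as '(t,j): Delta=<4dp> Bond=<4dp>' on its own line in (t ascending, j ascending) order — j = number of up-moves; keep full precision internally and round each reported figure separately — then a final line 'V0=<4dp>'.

Risk-neutral probability p* = (R−d)/(u−d) = (1.09−0.64)/(1.11−0.64) = 0.9574.
At expiry t=1: V(1,0)=0.5000, V(1,1)=14.7800
(0,0): S=27.0000. Δ = (V_up−V_dn)/(S_up−S_dn) = (14.7800−0.5000)/(29.9700−17.2800) = 1.1253. V = [p*·14.7800 + (1−p*)·0.5000]/1.09 = 13.0021. B = V − Δ·S = -17.3808.
The time-0 hedge costs 13.0021, which is the no-arbitrage price.

(0,0): Delta=1.1253 Bond=-17.3808
V0=13.0021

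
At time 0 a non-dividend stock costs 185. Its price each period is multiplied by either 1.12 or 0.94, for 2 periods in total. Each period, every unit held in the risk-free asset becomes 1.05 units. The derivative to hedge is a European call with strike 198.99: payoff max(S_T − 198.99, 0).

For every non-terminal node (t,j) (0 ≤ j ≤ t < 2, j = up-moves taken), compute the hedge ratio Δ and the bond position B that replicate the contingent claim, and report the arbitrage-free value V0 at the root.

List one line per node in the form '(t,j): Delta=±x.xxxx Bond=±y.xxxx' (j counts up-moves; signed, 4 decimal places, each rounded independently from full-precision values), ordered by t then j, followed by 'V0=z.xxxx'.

(0,0): Delta=0.5781 Bond=-95.7378
(1,0): Delta=0.0000 Bond=0.0000
(1,1): Delta=0.8868 Bond=-164.4950
V0=11.2034

Under the risk-neutral measure, an up-move has probability p* = (R−d)/(u−d) = 0.6111 and values discount at R = 1.05.
Terminal payoffs: V(2,0)=0.0000, V(2,1)=0.0000, V(2,2)=33.0740
  t=1,j=0: stock 173.9000 → up 194.7680 (V=0.0000), down 163.4660 (V=0.0000). Price 0.0000; hedge Δ=0.0000, bond B=0.0000.
  t=1,j=1: stock 207.2000 → up 232.0640 (V=33.0740), down 194.7680 (V=0.0000). Price 19.2494; hedge Δ=0.8868, bond B=-164.4950.
  t=0,j=0: stock 185.0000 → up 207.2000 (V=19.2494), down 173.9000 (V=0.0000). Price 11.2034; hedge Δ=0.5781, bond B=-95.7378.
Self-financing check: at every node Δ·S+B equals the discounted successor values.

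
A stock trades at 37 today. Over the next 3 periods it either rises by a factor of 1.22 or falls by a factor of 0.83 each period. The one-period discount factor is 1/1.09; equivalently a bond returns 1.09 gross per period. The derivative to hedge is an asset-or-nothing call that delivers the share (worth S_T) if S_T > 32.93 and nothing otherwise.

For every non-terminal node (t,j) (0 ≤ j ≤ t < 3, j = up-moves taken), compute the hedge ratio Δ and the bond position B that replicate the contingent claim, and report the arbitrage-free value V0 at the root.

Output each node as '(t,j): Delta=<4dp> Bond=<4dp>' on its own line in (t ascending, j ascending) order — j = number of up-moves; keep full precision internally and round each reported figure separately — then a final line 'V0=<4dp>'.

Risk-neutral probability p* = (R−d)/(u−d) = (1.09−0.83)/(1.22−0.83) = 0.6667.
Payoff layer (t=3): V(3,0)=0.0000, V(3,1)=0.0000, V(3,2)=45.7088, V(3,3)=67.1864
Node (2,0) S=25.4893: V=(p*·0.0000+(1−p*)·0.0000)/1.09=0.0000; Δ=(0.0000−0.0000)/(31.0969−21.1561)=0.0000; B=V−Δ·S=0.0000
Node (2,1) S=37.4662: V=(p*·45.7088+(1−p*)·0.0000)/1.09=27.9564; Δ=(45.7088−0.0000)/(45.7088−31.0969)=3.1282; B=V−Δ·S=-89.2455
Node (2,2) S=55.0708: V=(p*·67.1864+(1−p*)·45.7088)/1.09=55.0708; Δ=(67.1864−45.7088)/(67.1864−45.7088)=1.0000; B=V−Δ·S=0.0000
Node (1,0) S=30.7100: V=(p*·27.9564+(1−p*)·0.0000)/1.09=17.0987; Δ=(27.9564−0.0000)/(37.4662−25.4893)=2.3342; B=V−Δ·S=-54.5844
Node (1,1) S=45.1400: V=(p*·55.0708+(1−p*)·27.9564)/1.09=42.2318; Δ=(55.0708−27.9564)/(55.0708−37.4662)=1.5402; B=V−Δ·S=-27.2922
Node (0,0) S=37.0000: V=(p*·42.2318+(1−p*)·17.0987)/1.09=31.0588; Δ=(42.2318−17.0987)/(45.1400−30.7100)=1.7417; B=V−Δ·S=-33.3850
Root portfolio cost Δ·37+B reproduces V0=31.0588.

(0,0): Delta=1.7417 Bond=-33.3850
(1,0): Delta=2.3342 Bond=-54.5844
(1,1): Delta=1.5402 Bond=-27.2922
(2,0): Delta=0.0000 Bond=0.0000
(2,1): Delta=3.1282 Bond=-89.2455
(2,2): Delta=1.0000 Bond=0.0000
V0=31.0588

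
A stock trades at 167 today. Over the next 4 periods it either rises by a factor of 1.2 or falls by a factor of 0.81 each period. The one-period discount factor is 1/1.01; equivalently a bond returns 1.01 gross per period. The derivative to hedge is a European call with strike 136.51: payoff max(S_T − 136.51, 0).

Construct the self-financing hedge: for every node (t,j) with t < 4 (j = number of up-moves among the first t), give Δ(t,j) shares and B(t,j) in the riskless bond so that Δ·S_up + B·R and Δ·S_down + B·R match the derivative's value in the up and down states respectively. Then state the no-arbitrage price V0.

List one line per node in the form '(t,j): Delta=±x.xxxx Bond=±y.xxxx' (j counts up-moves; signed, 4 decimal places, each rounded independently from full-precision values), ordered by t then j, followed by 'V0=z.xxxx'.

The replicating-portfolio and risk-neutral prices coincide; use p* = (1.01−0.81)/(1.2−0.81) = 0.5128 for the latter.
Terminal payoffs: V(4,0)=0.0000, V(4,1)=0.0000, V(4,2)=21.2689, V(4,3)=97.2366, V(4,4)=209.7812
Node (3,0) S=88.7506: V=(p*·0.0000+(1−p*)·0.0000)/1.01=0.0000; Δ=(0.0000−0.0000)/(106.5008−71.8880)=0.0000; B=V−Δ·S=0.0000
Node (3,1) S=131.4824: V=(p*·21.2689+(1−p*)·0.0000)/1.01=10.7992; Δ=(21.2689−0.0000)/(157.7789−106.5008)=0.4148; B=V−Δ·S=-43.7366
Node (3,2) S=194.7888: V=(p*·97.2366+(1−p*)·21.2689)/1.01=59.6304; Δ=(97.2366−21.2689)/(233.7466−157.7789)=1.0000; B=V−Δ·S=-135.1584
Node (3,3) S=288.5760: V=(p*·209.7812+(1−p*)·97.2366)/1.01=153.4176; Δ=(209.7812−97.2366)/(346.2912−233.7466)=1.0000; B=V−Δ·S=-135.1584
Node (2,0) S=109.5687: V=(p*·10.7992+(1−p*)·0.0000)/1.01=5.4832; Δ=(10.7992−0.0000)/(131.4824−88.7506)=0.2527; B=V−Δ·S=-22.2069
Node (2,1) S=162.3240: V=(p*·59.6304+(1−p*)·10.7992)/1.01=35.4859; Δ=(59.6304−10.7992)/(194.7888−131.4824)=0.7713; B=V−Δ·S=-89.7223
Node (2,2) S=240.4800: V=(p*·153.4176+(1−p*)·59.6304)/1.01=106.6598; Δ=(153.4176−59.6304)/(288.5760−194.7888)=1.0000; B=V−Δ·S=-133.8202
Node (1,0) S=135.2700: V=(p*·35.4859+(1−p*)·5.4832)/1.01=20.6626; Δ=(35.4859−5.4832)/(162.3240−109.5687)=0.5687; B=V−Δ·S=-56.2675
Node (1,1) S=200.4000: V=(p*·106.6598+(1−p*)·35.4859)/1.01=71.2726; Δ=(106.6598−35.4859)/(240.4800−162.3240)=0.9107; B=V−Δ·S=-111.2244
Node (0,0) S=167.0000: V=(p*·71.2726+(1−p*)·20.6626)/1.01=46.1549; Δ=(71.2726−20.6626)/(200.4000−135.2700)=0.7771; B=V−Δ·S=-83.6144
Check: Δ(0,0)·S0 + B(0,0) = 46.1549 = V0.

(0,0): Delta=0.7771 Bond=-83.6144
(1,0): Delta=0.5687 Bond=-56.2675
(1,1): Delta=0.9107 Bond=-111.2244
(2,0): Delta=0.2527 Bond=-22.2069
(2,1): Delta=0.7713 Bond=-89.7223
(2,2): Delta=1.0000 Bond=-133.8202
(3,0): Delta=0.0000 Bond=0.0000
(3,1): Delta=0.4148 Bond=-43.7366
(3,2): Delta=1.0000 Bond=-135.1584
(3,3): Delta=1.0000 Bond=-135.1584
V0=46.1549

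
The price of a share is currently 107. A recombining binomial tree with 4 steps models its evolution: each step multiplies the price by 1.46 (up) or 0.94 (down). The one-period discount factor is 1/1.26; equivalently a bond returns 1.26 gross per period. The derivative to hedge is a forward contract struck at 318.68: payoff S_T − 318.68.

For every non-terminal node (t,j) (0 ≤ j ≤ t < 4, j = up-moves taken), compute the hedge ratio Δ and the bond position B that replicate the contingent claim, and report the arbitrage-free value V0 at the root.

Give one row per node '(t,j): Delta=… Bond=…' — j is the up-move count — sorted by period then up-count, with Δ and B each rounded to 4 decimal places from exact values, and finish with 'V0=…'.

(0,0): Delta=1.0000 Bond=-126.4365
(1,0): Delta=1.0000 Bond=-159.3100
(1,1): Delta=1.0000 Bond=-159.3100
(2,0): Delta=1.0000 Bond=-200.7307
(2,1): Delta=1.0000 Bond=-200.7307
(2,2): Delta=1.0000 Bond=-200.7307
(3,0): Delta=1.0000 Bond=-252.9206
(3,1): Delta=1.0000 Bond=-252.9206
(3,2): Delta=1.0000 Bond=-252.9206
(3,3): Delta=1.0000 Bond=-252.9206
V0=-19.4365

Risk-neutral probability p* = (R−d)/(u−d) = (1.26−0.94)/(1.46−0.94) = 0.6154.
At expiry t=4: V(4,0)=-235.1399, V(4,1)=-188.9262, V(4,2)=-117.1475, V(4,3)=-5.6614, V(4,4)=167.4979
Node (3,0) S=88.8725: V=(p*·-188.9262+(1−p*)·-235.1399)/1.26=-164.0481; Δ=(-188.9262−-235.1399)/(129.7538−83.5401)=1.0000; B=V−Δ·S=-252.9206
Node (3,1) S=138.0360: V=(p*·-117.1475+(1−p*)·-188.9262)/1.26=-114.8846; Δ=(-117.1475−-188.9262)/(201.5325−129.7538)=1.0000; B=V−Δ·S=-252.9206
Node (3,2) S=214.3963: V=(p*·-5.6614+(1−p*)·-117.1475)/1.26=-38.5243; Δ=(-5.6614−-117.1475)/(313.0186−201.5325)=1.0000; B=V−Δ·S=-252.9206
Node (3,3) S=332.9986: V=(p*·167.4979+(1−p*)·-5.6614)/1.26=80.0779; Δ=(167.4979−-5.6614)/(486.1779−313.0186)=1.0000; B=V−Δ·S=-252.9206
Node (2,0) S=94.5452: V=(p*·-114.8846+(1−p*)·-164.0481)/1.26=-106.1855; Δ=(-114.8846−-164.0481)/(138.0360−88.8725)=1.0000; B=V−Δ·S=-200.7307
Node (2,1) S=146.8468: V=(p*·-38.5243+(1−p*)·-114.8846)/1.26=-53.8839; Δ=(-38.5243−-114.8846)/(214.3963−138.0360)=1.0000; B=V−Δ·S=-200.7307
Node (2,2) S=228.0812: V=(p*·80.0779+(1−p*)·-38.5243)/1.26=27.3505; Δ=(80.0779−-38.5243)/(332.9986−214.3963)=1.0000; B=V−Δ·S=-200.7307
Node (1,0) S=100.5800: V=(p*·-53.8839+(1−p*)·-106.1855)/1.26=-58.7300; Δ=(-53.8839−-106.1855)/(146.8468−94.5452)=1.0000; B=V−Δ·S=-159.3100
Node (1,1) S=156.2200: V=(p*·27.3505+(1−p*)·-53.8839)/1.26=-3.0900; Δ=(27.3505−-53.8839)/(228.0812−146.8468)=1.0000; B=V−Δ·S=-159.3100
Node (0,0) S=107.0000: V=(p*·-3.0900+(1−p*)·-58.7300)/1.26=-19.4365; Δ=(-3.0900−-58.7300)/(156.2200−100.5800)=1.0000; B=V−Δ·S=-126.4365
Each (Δ,B) replicates both successor values, so the strategy is self-financing and V0 is arbitrage-free.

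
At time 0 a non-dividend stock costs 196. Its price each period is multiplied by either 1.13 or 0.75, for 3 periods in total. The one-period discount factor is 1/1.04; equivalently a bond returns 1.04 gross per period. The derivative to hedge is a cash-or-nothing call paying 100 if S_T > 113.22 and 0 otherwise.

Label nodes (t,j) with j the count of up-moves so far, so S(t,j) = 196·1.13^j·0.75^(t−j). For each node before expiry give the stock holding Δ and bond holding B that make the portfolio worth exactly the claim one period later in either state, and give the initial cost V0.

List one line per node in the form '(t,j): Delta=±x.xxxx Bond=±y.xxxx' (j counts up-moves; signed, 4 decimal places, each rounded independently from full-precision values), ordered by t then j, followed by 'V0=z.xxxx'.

Under the risk-neutral measure, an up-move has probability p* = (R−d)/(u−d) = 0.7632 and values discount at R = 1.04.
Terminal payoffs: V(3,0)=0.0000, V(3,1)=100.0000, V(3,2)=100.0000, V(3,3)=100.0000
(2,0): S=110.2500. Δ = (V_up−V_dn)/(S_up−S_dn) = (100.0000−0.0000)/(124.5825−82.6875) = 2.3869. V = [p*·100.0000 + (1−p*)·0.0000]/1.04 = 73.3806. B = V − Δ·S = -189.7773.
(2,1): S=166.1100. Δ = (V_up−V_dn)/(S_up−S_dn) = (100.0000−100.0000)/(187.7043−124.5825) = 0.0000. V = [p*·100.0000 + (1−p*)·100.0000]/1.04 = 96.1538. B = V − Δ·S = 96.1538.
(2,2): S=250.2724. Δ = (V_up−V_dn)/(S_up−S_dn) = (100.0000−100.0000)/(282.8078−187.7043) = 0.0000. V = [p*·100.0000 + (1−p*)·100.0000]/1.04 = 96.1538. B = V − Δ·S = 96.1538.
(1,0): S=147.0000. Δ = (V_up−V_dn)/(S_up−S_dn) = (96.1538−73.3806)/(166.1100−110.2500) = 0.4077. V = [p*·96.1538 + (1−p*)·73.3806]/1.04 = 87.2694. B = V − Δ·S = 27.3397.
(1,1): S=221.4800. Δ = (V_up−V_dn)/(S_up−S_dn) = (96.1538−96.1538)/(250.2724−166.1100) = 0.0000. V = [p*·96.1538 + (1−p*)·96.1538]/1.04 = 92.4556. B = V − Δ·S = 92.4556.
(0,0): S=196.0000. Δ = (V_up−V_dn)/(S_up−S_dn) = (92.4556−87.2694)/(221.4800−147.0000) = 0.0696. V = [p*·92.4556 + (1−p*)·87.2694]/1.04 = 87.7186. B = V − Δ·S = 74.0706.
The time-0 hedge costs 87.7186, which is the no-arbitrage price.

(0,0): Delta=0.0696 Bond=74.0706
(1,0): Delta=0.4077 Bond=27.3397
(1,1): Delta=0.0000 Bond=92.4556
(2,0): Delta=2.3869 Bond=-189.7773
(2,1): Delta=0.0000 Bond=96.1538
(2,2): Delta=0.0000 Bond=96.1538
V0=87.7186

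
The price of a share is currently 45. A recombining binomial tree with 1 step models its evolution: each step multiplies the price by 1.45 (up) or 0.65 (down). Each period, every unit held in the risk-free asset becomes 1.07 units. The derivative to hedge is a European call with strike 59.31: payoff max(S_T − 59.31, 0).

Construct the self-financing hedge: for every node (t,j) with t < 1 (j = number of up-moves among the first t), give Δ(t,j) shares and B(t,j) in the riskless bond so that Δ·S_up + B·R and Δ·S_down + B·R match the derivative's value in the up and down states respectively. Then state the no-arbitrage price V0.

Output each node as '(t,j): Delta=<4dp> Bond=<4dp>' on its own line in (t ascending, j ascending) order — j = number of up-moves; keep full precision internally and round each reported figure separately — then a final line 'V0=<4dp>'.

(0,0): Delta=0.1650 Bond=-4.5105
V0=2.9145

Under the risk-neutral measure, an up-move has probability p* = (R−d)/(u−d) = 0.5250 and values discount at R = 1.07.
Terminal payoffs: V(1,0)=0.0000, V(1,1)=5.9400
(0,0): S=45.0000. Δ = (V_up−V_dn)/(S_up−S_dn) = (5.9400−0.0000)/(65.2500−29.2500) = 0.1650. V = [p*·5.9400 + (1−p*)·0.0000]/1.07 = 2.9145. B = V − Δ·S = -4.5105.
Check: Δ(0,0)·S0 + B(0,0) = 2.9145 = V0.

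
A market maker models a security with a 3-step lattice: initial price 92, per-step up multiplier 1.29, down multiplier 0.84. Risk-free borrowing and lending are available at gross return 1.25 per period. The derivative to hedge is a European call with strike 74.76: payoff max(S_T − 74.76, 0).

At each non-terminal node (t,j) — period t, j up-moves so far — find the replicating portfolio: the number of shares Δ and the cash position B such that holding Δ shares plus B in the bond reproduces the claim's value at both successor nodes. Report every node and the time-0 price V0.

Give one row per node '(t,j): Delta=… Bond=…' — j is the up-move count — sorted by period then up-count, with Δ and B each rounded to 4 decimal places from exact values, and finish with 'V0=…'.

No-arbitrage ⇒ martingale measure with p* = (R−d)/(u−d) = 0.9111.
Terminal payoffs: V(3,0)=0.0000, V(3,1)=8.9806, V(3,2)=53.8416, V(3,3)=122.7354
Node (2,0) S=64.9152: V=(p*·8.9806+(1−p*)·0.0000)/1.25=6.5459; Δ=(8.9806−0.0000)/(83.7406−54.5288)=0.3074; B=V−Δ·S=-13.4110
Node (2,1) S=99.6912: V=(p*·53.8416+(1−p*)·8.9806)/1.25=39.8832; Δ=(53.8416−8.9806)/(128.6016−83.7406)=1.0000; B=V−Δ·S=-59.8080
Node (2,2) S=153.0972: V=(p*·122.7354+(1−p*)·53.8416)/1.25=93.2892; Δ=(122.7354−53.8416)/(197.4954−128.6016)=1.0000; B=V−Δ·S=-59.8080
Node (1,0) S=77.2800: V=(p*·39.8832+(1−p*)·6.5459)/1.25=29.5359; Δ=(39.8832−6.5459)/(99.6912−64.9152)=0.9586; B=V−Δ·S=-44.5471
Node (1,1) S=118.6800: V=(p*·93.2892+(1−p*)·39.8832)/1.25=70.8336; Δ=(93.2892−39.8832)/(153.0972−99.6912)=1.0000; B=V−Δ·S=-47.8464
Node (0,0) S=92.0000: V=(p*·70.8336+(1−p*)·29.5359)/1.25=53.7302; Δ=(70.8336−29.5359)/(118.6800−77.2800)=0.9975; B=V−Δ·S=-38.0425
Each (Δ,B) replicates both successor values, so the strategy is self-financing and V0 is arbitrage-free.

(0,0): Delta=0.9975 Bond=-38.0425
(1,0): Delta=0.9586 Bond=-44.5471
(1,1): Delta=1.0000 Bond=-47.8464
(2,0): Delta=0.3074 Bond=-13.4110
(2,1): Delta=1.0000 Bond=-59.8080
(2,2): Delta=1.0000 Bond=-59.8080
V0=53.7302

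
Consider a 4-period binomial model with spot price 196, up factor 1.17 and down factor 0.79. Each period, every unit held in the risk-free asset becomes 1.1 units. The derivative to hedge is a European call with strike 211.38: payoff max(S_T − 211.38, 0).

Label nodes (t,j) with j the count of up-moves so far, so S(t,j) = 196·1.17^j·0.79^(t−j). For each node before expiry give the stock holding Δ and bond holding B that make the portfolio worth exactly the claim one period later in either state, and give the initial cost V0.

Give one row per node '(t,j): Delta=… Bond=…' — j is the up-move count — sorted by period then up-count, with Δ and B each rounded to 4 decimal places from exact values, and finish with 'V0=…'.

No-arbitrage ⇒ martingale measure with p* = (R−d)/(u−d) = 0.8158.
Payoff layer (t=4): V(4,0)=0.0000, V(4,1)=0.0000, V(4,2)=0.0000, V(4,3)=36.6138, V(4,4)=155.9019
(3,0): S=96.6356. Δ = (V_up−V_dn)/(S_up−S_dn) = (0.0000−0.0000)/(113.0637−76.3422) = 0.0000. V = [p*·0.0000 + (1−p*)·0.0000]/1.1 = 0.0000. B = V − Δ·S = 0.0000.
(3,1): S=143.1186. Δ = (V_up−V_dn)/(S_up−S_dn) = (0.0000−0.0000)/(167.4488−113.0637) = 0.0000. V = [p*·0.0000 + (1−p*)·0.0000]/1.1 = 0.0000. B = V − Δ·S = 0.0000.
(3,2): S=211.9605. Δ = (V_up−V_dn)/(S_up−S_dn) = (36.6138−0.0000)/(247.9938−167.4488) = 0.4546. V = [p*·36.6138 + (1−p*)·0.0000]/1.1 = 27.1537. B = V − Δ·S = -69.1982.
(3,3): S=313.9161. Δ = (V_up−V_dn)/(S_up−S_dn) = (155.9019−36.6138)/(367.2819−247.9938) = 1.0000. V = [p*·155.9019 + (1−p*)·36.6138]/1.1 = 121.7525. B = V − Δ·S = -192.1636.
(2,0): S=122.3236. Δ = (V_up−V_dn)/(S_up−S_dn) = (0.0000−0.0000)/(143.1186−96.6356) = 0.0000. V = [p*·0.0000 + (1−p*)·0.0000]/1.1 = 0.0000. B = V − Δ·S = 0.0000.
(2,1): S=181.1628. Δ = (V_up−V_dn)/(S_up−S_dn) = (27.1537−0.0000)/(211.9605−143.1186) = 0.3944. V = [p*·27.1537 + (1−p*)·0.0000]/1.1 = 20.1379. B = V − Δ·S = -51.3193.
(2,2): S=268.3044. Δ = (V_up−V_dn)/(S_up−S_dn) = (121.7525−27.1537)/(313.9161−211.9605) = 0.9278. V = [p*·121.7525 + (1−p*)·27.1537]/1.1 = 94.8422. B = V − Δ·S = -154.1019.
(1,0): S=154.8400. Δ = (V_up−V_dn)/(S_up−S_dn) = (20.1379−0.0000)/(181.1628−122.3236) = 0.3423. V = [p*·20.1379 + (1−p*)·0.0000]/1.1 = 14.9348. B = V − Δ·S = -38.0597.
(1,1): S=229.3200. Δ = (V_up−V_dn)/(S_up−S_dn) = (94.8422−20.1379)/(268.3044−181.1628) = 0.8573. V = [p*·94.8422 + (1−p*)·20.1379]/1.1 = 73.7099. B = V − Δ·S = -122.8803.
(0,0): S=196.0000. Δ = (V_up−V_dn)/(S_up−S_dn) = (73.7099−14.9348)/(229.3200−154.8400) = 0.7891. V = [p*·73.7099 + (1−p*)·14.9348]/1.1 = 57.1663. B = V − Δ·S = -97.5049.
Each (Δ,B) replicates both successor values, so the strategy is self-financing and V0 is arbitrage-free.

(0,0): Delta=0.7891 Bond=-97.5049
(1,0): Delta=0.3423 Bond=-38.0597
(1,1): Delta=0.8573 Bond=-122.8803
(2,0): Delta=0.0000 Bond=0.0000
(2,1): Delta=0.3944 Bond=-51.3193
(2,2): Delta=0.9278 Bond=-154.1019
(3,0): Delta=0.0000 Bond=0.0000
(3,1): Delta=0.0000 Bond=0.0000
(3,2): Delta=0.4546 Bond=-69.1982
(3,3): Delta=1.0000 Bond=-192.1636
V0=57.1663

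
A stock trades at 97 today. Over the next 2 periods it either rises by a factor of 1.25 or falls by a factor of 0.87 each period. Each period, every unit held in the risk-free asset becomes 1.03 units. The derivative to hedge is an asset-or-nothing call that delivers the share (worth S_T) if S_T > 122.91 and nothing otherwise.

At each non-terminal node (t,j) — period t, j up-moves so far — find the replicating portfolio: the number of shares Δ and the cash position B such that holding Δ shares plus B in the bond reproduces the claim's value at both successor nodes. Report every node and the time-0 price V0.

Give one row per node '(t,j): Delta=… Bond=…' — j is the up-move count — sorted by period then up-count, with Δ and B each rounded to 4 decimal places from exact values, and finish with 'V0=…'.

(0,0): Delta=1.6809 Bond=-137.7176
(1,0): Delta=0.0000 Bond=0.0000
(1,1): Delta=3.2895 Bond=-336.8916
V0=25.3274

No-arbitrage ⇒ martingale measure with p* = (R−d)/(u−d) = 0.4211.
Terminal payoffs: V(2,0)=0.0000, V(2,1)=0.0000, V(2,2)=151.5625
Node (1,0) S=84.3900: V=(p*·0.0000+(1−p*)·0.0000)/1.03=0.0000; Δ=(0.0000−0.0000)/(105.4875−73.4193)=0.0000; B=V−Δ·S=0.0000
Node (1,1) S=121.2500: V=(p*·151.5625+(1−p*)·0.0000)/1.03=61.9571; Δ=(151.5625−0.0000)/(151.5625−105.4875)=3.2895; B=V−Δ·S=-336.8916
Node (0,0) S=97.0000: V=(p*·61.9571+(1−p*)·0.0000)/1.03=25.3274; Δ=(61.9571−0.0000)/(121.2500−84.3900)=1.6809; B=V−Δ·S=-137.7176
Each (Δ,B) replicates both successor values, so the strategy is self-financing and V0 is arbitrage-free.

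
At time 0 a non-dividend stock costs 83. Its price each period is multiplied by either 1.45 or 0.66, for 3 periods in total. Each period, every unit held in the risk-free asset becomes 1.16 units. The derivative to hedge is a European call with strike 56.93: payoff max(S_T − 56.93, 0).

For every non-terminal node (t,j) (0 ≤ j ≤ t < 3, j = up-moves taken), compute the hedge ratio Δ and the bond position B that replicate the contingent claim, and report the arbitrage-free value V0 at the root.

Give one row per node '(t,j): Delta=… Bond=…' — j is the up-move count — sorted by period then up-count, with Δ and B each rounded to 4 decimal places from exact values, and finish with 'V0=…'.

No-arbitrage ⇒ martingale measure with p* = (R−d)/(u−d) = 0.6329.
At expiry t=3: V(3,0)=0.0000, V(3,1)=0.0000, V(3,2)=58.2449, V(3,3)=196.1059
Node (2,0) S=36.1548: V=(p*·0.0000+(1−p*)·0.0000)/1.16=0.0000; Δ=(0.0000−0.0000)/(52.4245−23.8622)=0.0000; B=V−Δ·S=0.0000
Node (2,1) S=79.4310: V=(p*·58.2449+(1−p*)·0.0000)/1.16=31.7792; Δ=(58.2449−0.0000)/(115.1749−52.4245)=0.9282; B=V−Δ·S=-41.9486
Node (2,2) S=174.5075: V=(p*·196.1059+(1−p*)·58.2449)/1.16=125.4299; Δ=(196.1059−58.2449)/(253.0359−115.1749)=1.0000; B=V−Δ·S=-49.0776
Node (1,0) S=54.7800: V=(p*·31.7792+(1−p*)·0.0000)/1.16=17.3392; Δ=(31.7792−0.0000)/(79.4310−36.1548)=0.7343; B=V−Δ·S=-22.8877
Node (1,1) S=120.3500: V=(p*·125.4299+(1−p*)·31.7792)/1.16=78.4929; Δ=(125.4299−31.7792)/(174.5075−79.4310)=0.9850; B=V−Δ·S=-40.0522
Node (0,0) S=83.0000: V=(p*·78.4929+(1−p*)·17.3392)/1.16=48.3139; Δ=(78.4929−17.3392)/(120.3500−54.7800)=0.9326; B=V−Δ·S=-29.0960
Each (Δ,B) replicates both successor values, so the strategy is self-financing and V0 is arbitrage-free.

(0,0): Delta=0.9326 Bond=-29.0960
(1,0): Delta=0.7343 Bond=-22.8877
(1,1): Delta=0.9850 Bond=-40.0522
(2,0): Delta=0.0000 Bond=0.0000
(2,1): Delta=0.9282 Bond=-41.9486
(2,2): Delta=1.0000 Bond=-49.0776
V0=48.3139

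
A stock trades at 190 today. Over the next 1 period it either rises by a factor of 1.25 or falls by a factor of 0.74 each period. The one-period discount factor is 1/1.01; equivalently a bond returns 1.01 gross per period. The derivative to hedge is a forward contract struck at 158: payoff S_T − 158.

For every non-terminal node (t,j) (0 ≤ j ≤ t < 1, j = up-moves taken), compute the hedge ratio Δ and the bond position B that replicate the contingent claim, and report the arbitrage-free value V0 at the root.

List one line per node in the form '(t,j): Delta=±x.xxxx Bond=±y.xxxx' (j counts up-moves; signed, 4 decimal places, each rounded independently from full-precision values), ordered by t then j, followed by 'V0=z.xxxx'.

(0,0): Delta=1.0000 Bond=-156.4356
V0=33.5644

No-arbitrage ⇒ martingale measure with p* = (R−d)/(u−d) = 0.5294.
Terminal payoffs: V(1,0)=-17.4000, V(1,1)=79.5000
(0,0): S=190.0000. Δ = (V_up−V_dn)/(S_up−S_dn) = (79.5000−-17.4000)/(237.5000−140.6000) = 1.0000. V = [p*·79.5000 + (1−p*)·-17.4000]/1.01 = 33.5644. B = V − Δ·S = -156.4356.
Root portfolio cost Δ·190+B reproduces V0=33.5644.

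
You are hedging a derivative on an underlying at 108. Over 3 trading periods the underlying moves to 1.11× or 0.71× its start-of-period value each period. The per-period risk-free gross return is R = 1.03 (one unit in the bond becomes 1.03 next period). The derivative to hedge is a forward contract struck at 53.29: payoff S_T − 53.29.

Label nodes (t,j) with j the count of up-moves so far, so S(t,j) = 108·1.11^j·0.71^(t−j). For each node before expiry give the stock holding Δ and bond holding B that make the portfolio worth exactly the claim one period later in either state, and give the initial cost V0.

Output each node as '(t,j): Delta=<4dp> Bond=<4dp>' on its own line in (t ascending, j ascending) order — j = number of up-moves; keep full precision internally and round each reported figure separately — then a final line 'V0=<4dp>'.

No-arbitrage ⇒ martingale measure with p* = (R−d)/(u−d) = 0.8000.
Payoff layer (t=3): V(3,0)=-14.6356, V(3,1)=7.1415, V(3,2)=41.1874, V(3,3)=94.4141
(2,0): S=54.4428. Δ = (V_up−V_dn)/(S_up−S_dn) = (7.1415−-14.6356)/(60.4315−38.6544) = 1.0000. V = [p*·7.1415 + (1−p*)·-14.6356]/1.03 = 2.7049. B = V − Δ·S = -51.7379.
(2,1): S=85.1148. Δ = (V_up−V_dn)/(S_up−S_dn) = (41.1874−7.1415)/(94.4774−60.4315) = 1.0000. V = [p*·41.1874 + (1−p*)·7.1415]/1.03 = 33.3769. B = V − Δ·S = -51.7379.
(2,2): S=133.0668. Δ = (V_up−V_dn)/(S_up−S_dn) = (94.4141−41.1874)/(147.7041−94.4774) = 1.0000. V = [p*·94.4141 + (1−p*)·41.1874]/1.03 = 81.3289. B = V − Δ·S = -51.7379.
(1,0): S=76.6800. Δ = (V_up−V_dn)/(S_up−S_dn) = (33.3769−2.7049)/(85.1148−54.4428) = 1.0000. V = [p*·33.3769 + (1−p*)·2.7049]/1.03 = 26.4491. B = V − Δ·S = -50.2309.
(1,1): S=119.8800. Δ = (V_up−V_dn)/(S_up−S_dn) = (81.3289−33.3769)/(133.0668−85.1148) = 1.0000. V = [p*·81.3289 + (1−p*)·33.3769]/1.03 = 69.6491. B = V − Δ·S = -50.2309.
(0,0): S=108.0000. Δ = (V_up−V_dn)/(S_up−S_dn) = (69.6491−26.4491)/(119.8800−76.6800) = 1.0000. V = [p*·69.6491 + (1−p*)·26.4491]/1.03 = 59.2321. B = V − Δ·S = -48.7679.
Self-financing check: at every node Δ·S+B equals the discounted successor values.

(0,0): Delta=1.0000 Bond=-48.7679
(1,0): Delta=1.0000 Bond=-50.2309
(1,1): Delta=1.0000 Bond=-50.2309
(2,0): Delta=1.0000 Bond=-51.7379
(2,1): Delta=1.0000 Bond=-51.7379
(2,2): Delta=1.0000 Bond=-51.7379
V0=59.2321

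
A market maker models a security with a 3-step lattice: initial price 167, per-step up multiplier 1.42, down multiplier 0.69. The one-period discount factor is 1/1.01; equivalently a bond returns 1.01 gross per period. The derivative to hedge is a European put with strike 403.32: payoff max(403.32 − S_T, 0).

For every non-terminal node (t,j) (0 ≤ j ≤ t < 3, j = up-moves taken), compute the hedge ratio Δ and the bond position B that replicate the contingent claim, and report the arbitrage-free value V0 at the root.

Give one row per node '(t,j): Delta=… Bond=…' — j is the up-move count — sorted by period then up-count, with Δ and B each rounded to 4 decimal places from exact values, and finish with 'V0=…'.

Risk-neutral probability p* = (R−d)/(u−d) = (1.01−0.69)/(1.42−0.69) = 0.4384.
Terminal values V(3,·): V(3,0)=348.4590, V(3,1)=290.4176, V(3,2)=170.9702, V(3,3)=0.0000
(2,0): S=79.5087. Δ = (V_up−V_dn)/(S_up−S_dn) = (290.4176−348.4590)/(112.9024−54.8610) = -1.0000. V = [p*·290.4176 + (1−p*)·348.4590]/1.01 = 319.8180. B = V − Δ·S = 399.3267.
(2,1): S=163.6266. Δ = (V_up−V_dn)/(S_up−S_dn) = (170.9702−290.4176)/(232.3498−112.9024) = -1.0000. V = [p*·170.9702 + (1−p*)·290.4176]/1.01 = 235.7001. B = V − Δ·S = 399.3267.
(2,2): S=336.7388. Δ = (V_up−V_dn)/(S_up−S_dn) = (0.0000−170.9702)/(478.1691−232.3498) = -0.6955. V = [p*·0.0000 + (1−p*)·170.9702]/1.01 = 95.0736. B = V − Δ·S = 329.2794.
(1,0): S=115.2300. Δ = (V_up−V_dn)/(S_up−S_dn) = (235.7001−319.8180)/(163.6266−79.5087) = -1.0000. V = [p*·235.7001 + (1−p*)·319.8180]/1.01 = 280.1430. B = V − Δ·S = 395.3730.
(1,1): S=237.1400. Δ = (V_up−V_dn)/(S_up−S_dn) = (95.0736−235.7001)/(336.7388−163.6266) = -0.8123. V = [p*·95.0736 + (1−p*)·235.7001]/1.01 = 172.3323. B = V − Δ·S = 364.9714.
(0,0): S=167.0000. Δ = (V_up−V_dn)/(S_up−S_dn) = (172.3323−280.1430)/(237.1400−115.2300) = -0.8843. V = [p*·172.3323 + (1−p*)·280.1430]/1.01 = 230.5777. B = V − Δ·S = 378.2636.
Check: Δ(0,0)·S0 + B(0,0) = 230.5777 = V0.

(0,0): Delta=-0.8843 Bond=378.2636
(1,0): Delta=-1.0000 Bond=395.3730
(1,1): Delta=-0.8123 Bond=364.9714
(2,0): Delta=-1.0000 Bond=399.3267
(2,1): Delta=-1.0000 Bond=399.3267
(2,2): Delta=-0.6955 Bond=329.2794
V0=230.5777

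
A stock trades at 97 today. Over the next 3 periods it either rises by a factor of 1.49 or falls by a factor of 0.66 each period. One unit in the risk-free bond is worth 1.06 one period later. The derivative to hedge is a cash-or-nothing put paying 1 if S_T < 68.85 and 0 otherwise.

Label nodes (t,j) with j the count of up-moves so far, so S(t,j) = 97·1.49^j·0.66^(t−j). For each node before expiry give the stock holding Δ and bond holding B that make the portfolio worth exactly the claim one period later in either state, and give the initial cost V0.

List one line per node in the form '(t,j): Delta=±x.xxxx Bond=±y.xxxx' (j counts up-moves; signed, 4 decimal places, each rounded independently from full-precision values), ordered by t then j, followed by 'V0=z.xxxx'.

Under the risk-neutral measure, an up-move has probability p* = (R−d)/(u−d) = 0.4819 and values discount at R = 1.06.
Payoff layer (t=3): V(3,0)=1.0000, V(3,1)=1.0000, V(3,2)=0.0000, V(3,3)=0.0000
(2,0): S=42.2532. Δ = (V_up−V_dn)/(S_up−S_dn) = (1.0000−1.0000)/(62.9573−27.8871) = 0.0000. V = [p*·1.0000 + (1−p*)·1.0000]/1.06 = 0.9434. B = V − Δ·S = 0.9434.
(2,1): S=95.3898. Δ = (V_up−V_dn)/(S_up−S_dn) = (0.0000−1.0000)/(142.1308−62.9573) = -0.0126. V = [p*·0.0000 + (1−p*)·1.0000]/1.06 = 0.4887. B = V − Δ·S = 1.6936.
(2,2): S=215.3497. Δ = (V_up−V_dn)/(S_up−S_dn) = (0.0000−0.0000)/(320.8711−142.1308) = 0.0000. V = [p*·0.0000 + (1−p*)·0.0000]/1.06 = 0.0000. B = V − Δ·S = 0.0000.
(1,0): S=64.0200. Δ = (V_up−V_dn)/(S_up−S_dn) = (0.4887−0.9434)/(95.3898−42.2532) = -0.0086. V = [p*·0.4887 + (1−p*)·0.9434]/1.06 = 0.6833. B = V − Δ·S = 1.2311.
(1,1): S=144.5300. Δ = (V_up−V_dn)/(S_up−S_dn) = (0.0000−0.4887)/(215.3497−95.3898) = -0.0041. V = [p*·0.0000 + (1−p*)·0.4887]/1.06 = 0.2389. B = V − Δ·S = 0.8277.
(0,0): S=97.0000. Δ = (V_up−V_dn)/(S_up−S_dn) = (0.2389−0.6833)/(144.5300−64.0200) = -0.0055. V = [p*·0.2389 + (1−p*)·0.6833]/1.06 = 0.4426. B = V − Δ·S = 0.9780.
Each (Δ,B) replicates both successor values, so the strategy is self-financing and V0 is arbitrage-free.

(0,0): Delta=-0.0055 Bond=0.9780
(1,0): Delta=-0.0086 Bond=1.2311
(1,1): Delta=-0.0041 Bond=0.8277
(2,0): Delta=0.0000 Bond=0.9434
(2,1): Delta=-0.0126 Bond=1.6936
(2,2): Delta=0.0000 Bond=0.0000
V0=0.4426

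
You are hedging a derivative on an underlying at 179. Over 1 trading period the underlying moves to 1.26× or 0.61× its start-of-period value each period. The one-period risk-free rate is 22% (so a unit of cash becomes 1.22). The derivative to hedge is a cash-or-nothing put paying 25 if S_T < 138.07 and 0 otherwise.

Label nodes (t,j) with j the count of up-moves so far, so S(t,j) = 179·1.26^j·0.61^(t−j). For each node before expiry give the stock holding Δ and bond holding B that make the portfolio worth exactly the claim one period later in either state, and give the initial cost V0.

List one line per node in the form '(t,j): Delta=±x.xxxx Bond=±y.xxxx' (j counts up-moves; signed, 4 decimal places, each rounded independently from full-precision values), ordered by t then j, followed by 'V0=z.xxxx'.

No-arbitrage ⇒ martingale measure with p* = (R−d)/(u−d) = 0.9385.
Terminal payoffs: V(1,0)=25.0000, V(1,1)=0.0000
Node (0,0) S=179.0000: V=(p*·0.0000+(1−p*)·25.0000)/1.22=1.2610; Δ=(0.0000−25.0000)/(225.5400−109.1900)=-0.2149; B=V−Δ·S=39.7226
Self-financing check: at every node Δ·S+B equals the discounted successor values.

(0,0): Delta=-0.2149 Bond=39.7226
V0=1.2610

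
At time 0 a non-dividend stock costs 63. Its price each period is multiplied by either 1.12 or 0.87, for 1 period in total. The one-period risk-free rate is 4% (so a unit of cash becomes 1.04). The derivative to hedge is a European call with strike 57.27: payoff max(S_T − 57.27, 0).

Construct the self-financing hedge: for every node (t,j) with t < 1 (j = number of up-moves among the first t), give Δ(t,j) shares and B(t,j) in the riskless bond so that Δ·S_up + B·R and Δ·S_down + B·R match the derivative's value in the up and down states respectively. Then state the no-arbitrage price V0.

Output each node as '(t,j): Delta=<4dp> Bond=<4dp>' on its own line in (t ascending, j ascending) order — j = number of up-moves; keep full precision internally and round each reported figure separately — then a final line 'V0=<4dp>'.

No-arbitrage ⇒ martingale measure with p* = (R−d)/(u−d) = 0.6800.
At expiry t=1: V(1,0)=0.0000, V(1,1)=13.2900
(0,0): S=63.0000. Δ = (V_up−V_dn)/(S_up−S_dn) = (13.2900−0.0000)/(70.5600−54.8100) = 0.8438. V = [p*·13.2900 + (1−p*)·0.0000]/1.04 = 8.6896. B = V − Δ·S = -44.4704.
The time-0 hedge costs 8.6896, which is the no-arbitrage price.

(0,0): Delta=0.8438 Bond=-44.4704
V0=8.6896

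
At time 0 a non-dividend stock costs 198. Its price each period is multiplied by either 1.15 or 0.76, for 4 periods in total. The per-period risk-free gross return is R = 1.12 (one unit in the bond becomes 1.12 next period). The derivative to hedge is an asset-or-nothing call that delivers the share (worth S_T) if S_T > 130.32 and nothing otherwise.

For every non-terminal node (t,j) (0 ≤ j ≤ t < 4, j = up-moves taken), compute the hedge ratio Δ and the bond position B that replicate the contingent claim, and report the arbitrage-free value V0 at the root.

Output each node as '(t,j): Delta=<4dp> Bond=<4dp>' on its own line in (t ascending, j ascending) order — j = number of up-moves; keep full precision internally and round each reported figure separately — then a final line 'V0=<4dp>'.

(0,0): Delta=1.0150 Bond=-3.0693
(1,0): Delta=1.1901 Bond=-29.7925
(1,1): Delta=1.0053 Bond=-1.2414
(2,0): Delta=2.7948 Bond=-216.8897
(2,1): Delta=1.1017 Bond=-18.0741
(2,2): Delta=1.0000 Bond=0.0000
(3,0): Delta=0.0000 Bond=0.0000
(3,1): Delta=2.9487 Bond=-263.1595
(3,2): Delta=1.0000 Bond=0.0000
(3,3): Delta=1.0000 Bond=0.0000
V0=197.8918

Under the risk-neutral measure, an up-move has probability p* = (R−d)/(u−d) = 0.9231 and values discount at R = 1.12.
Terminal payoffs: V(4,0)=0.0000, V(4,1)=0.0000, V(4,2)=151.2474, V(4,3)=228.8613, V(4,4)=346.3032
Node (3,0) S=86.9172: V=(p*·0.0000+(1−p*)·0.0000)/1.12=0.0000; Δ=(0.0000−0.0000)/(99.9548−66.0571)=0.0000; B=V−Δ·S=0.0000
Node (3,1) S=131.5195: V=(p*·151.2474+(1−p*)·0.0000)/1.12=124.6545; Δ=(151.2474−0.0000)/(151.2474−99.9548)=2.9487; B=V−Δ·S=-263.1595
Node (3,2) S=199.0098: V=(p*·228.8613+(1−p*)·151.2474)/1.12=199.0098; Δ=(228.8613−151.2474)/(228.8613−151.2474)=1.0000; B=V−Δ·S=0.0000
Node (3,3) S=301.1332: V=(p*·346.3032+(1−p*)·228.8613)/1.12=301.1332; Δ=(346.3032−228.8613)/(346.3032−228.8613)=1.0000; B=V−Δ·S=0.0000
Node (2,0) S=114.3648: V=(p*·124.6545+(1−p*)·0.0000)/1.12=102.7372; Δ=(124.6545−0.0000)/(131.5195−86.9172)=2.7948; B=V−Δ·S=-216.8897
Node (2,1) S=173.0520: V=(p*·199.0098+(1−p*)·124.6545)/1.12=172.5805; Δ=(199.0098−124.6545)/(199.0098−131.5195)=1.1017; B=V−Δ·S=-18.0741
Node (2,2) S=261.8550: V=(p*·301.1332+(1−p*)·199.0098)/1.12=261.8550; Δ=(301.1332−199.0098)/(301.1332−199.0098)=1.0000; B=V−Δ·S=0.0000
Node (1,0) S=150.4800: V=(p*·172.5805+(1−p*)·102.7372)/1.12=149.2928; Δ=(172.5805−102.7372)/(173.0520−114.3648)=1.1901; B=V−Δ·S=-29.7925
Node (1,1) S=227.7000: V=(p*·261.8550+(1−p*)·172.5805)/1.12=227.6676; Δ=(261.8550−172.5805)/(261.8550−173.0520)=1.0053; B=V−Δ·S=-1.2414
Node (0,0) S=198.0000: V=(p*·227.6676+(1−p*)·149.2928)/1.12=197.8918; Δ=(227.6676−149.2928)/(227.7000−150.4800)=1.0150; B=V−Δ·S=-3.0693
Check: Δ(0,0)·S0 + B(0,0) = 197.8918 = V0.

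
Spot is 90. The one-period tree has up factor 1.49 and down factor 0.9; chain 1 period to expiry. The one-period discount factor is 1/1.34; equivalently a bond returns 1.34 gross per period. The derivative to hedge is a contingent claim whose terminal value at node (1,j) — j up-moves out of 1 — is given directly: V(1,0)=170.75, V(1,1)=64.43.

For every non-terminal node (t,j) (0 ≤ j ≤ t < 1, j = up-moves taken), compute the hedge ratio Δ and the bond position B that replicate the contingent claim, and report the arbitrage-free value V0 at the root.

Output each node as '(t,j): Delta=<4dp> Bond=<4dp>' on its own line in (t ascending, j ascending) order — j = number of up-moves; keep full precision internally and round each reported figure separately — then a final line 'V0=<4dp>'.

(0,0): Delta=-2.0023 Bond=248.4575
V0=68.2541

Since d<R<u, set p* = (R−d)/(u−d) = 0.7458; price each node as the discounted p*-expectation of its children.
Terminal payoffs: V(1,0)=170.7500, V(1,1)=64.4300
(0,0): S=90.0000. Δ = (V_up−V_dn)/(S_up−S_dn) = (64.4300−170.7500)/(134.1000−81.0000) = -2.0023. V = [p*·64.4300 + (1−p*)·170.7500]/1.34 = 68.2541. B = V − Δ·S = 248.4575.
Each (Δ,B) replicates both successor values, so the strategy is self-financing and V0 is arbitrage-free.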